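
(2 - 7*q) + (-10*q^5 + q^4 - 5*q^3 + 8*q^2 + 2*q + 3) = -10*q^5 + q^4 - 5*q^3 + 8*q^2 - 5*q + 5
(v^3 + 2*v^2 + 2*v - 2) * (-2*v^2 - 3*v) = -2*v^5 - 7*v^4 - 10*v^3 - 2*v^2 + 6*v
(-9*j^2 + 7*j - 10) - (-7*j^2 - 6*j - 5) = -2*j^2 + 13*j - 5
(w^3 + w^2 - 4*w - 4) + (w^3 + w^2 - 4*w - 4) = 2*w^3 + 2*w^2 - 8*w - 8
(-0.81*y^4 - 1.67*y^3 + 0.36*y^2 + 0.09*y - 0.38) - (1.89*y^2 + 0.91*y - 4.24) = -0.81*y^4 - 1.67*y^3 - 1.53*y^2 - 0.82*y + 3.86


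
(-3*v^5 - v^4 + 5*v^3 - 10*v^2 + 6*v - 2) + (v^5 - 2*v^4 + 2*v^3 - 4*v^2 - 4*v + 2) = -2*v^5 - 3*v^4 + 7*v^3 - 14*v^2 + 2*v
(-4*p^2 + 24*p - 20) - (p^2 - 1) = -5*p^2 + 24*p - 19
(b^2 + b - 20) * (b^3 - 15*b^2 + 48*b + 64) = b^5 - 14*b^4 + 13*b^3 + 412*b^2 - 896*b - 1280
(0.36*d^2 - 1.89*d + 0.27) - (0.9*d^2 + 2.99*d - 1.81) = -0.54*d^2 - 4.88*d + 2.08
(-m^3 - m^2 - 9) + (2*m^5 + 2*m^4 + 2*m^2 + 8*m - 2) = 2*m^5 + 2*m^4 - m^3 + m^2 + 8*m - 11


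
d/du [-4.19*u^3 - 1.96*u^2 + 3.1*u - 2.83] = -12.57*u^2 - 3.92*u + 3.1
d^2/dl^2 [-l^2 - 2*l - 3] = -2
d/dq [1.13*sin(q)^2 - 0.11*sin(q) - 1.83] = (2.26*sin(q) - 0.11)*cos(q)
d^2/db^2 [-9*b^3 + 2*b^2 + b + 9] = 4 - 54*b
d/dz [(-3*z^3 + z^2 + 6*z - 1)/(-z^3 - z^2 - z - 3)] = (4*z^4 + 18*z^3 + 29*z^2 - 8*z - 19)/(z^6 + 2*z^5 + 3*z^4 + 8*z^3 + 7*z^2 + 6*z + 9)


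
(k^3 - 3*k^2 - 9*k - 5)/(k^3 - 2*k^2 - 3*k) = (k^2 - 4*k - 5)/(k*(k - 3))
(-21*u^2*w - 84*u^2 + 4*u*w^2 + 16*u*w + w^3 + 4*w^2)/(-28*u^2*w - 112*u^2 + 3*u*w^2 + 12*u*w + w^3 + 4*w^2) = (3*u - w)/(4*u - w)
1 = 1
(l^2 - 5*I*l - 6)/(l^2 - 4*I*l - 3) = (l - 2*I)/(l - I)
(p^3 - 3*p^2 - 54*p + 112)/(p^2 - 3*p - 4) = (-p^3 + 3*p^2 + 54*p - 112)/(-p^2 + 3*p + 4)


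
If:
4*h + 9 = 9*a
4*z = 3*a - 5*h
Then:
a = 15/11 - 16*z/33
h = 9/11 - 12*z/11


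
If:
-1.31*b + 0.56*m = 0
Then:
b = 0.427480916030534*m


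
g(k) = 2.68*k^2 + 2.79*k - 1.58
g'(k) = 5.36*k + 2.79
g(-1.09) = -1.44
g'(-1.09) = -3.05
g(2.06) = 15.54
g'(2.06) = 13.83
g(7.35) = 163.71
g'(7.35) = 42.19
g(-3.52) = 21.81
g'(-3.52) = -16.08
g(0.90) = 3.10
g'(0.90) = 7.61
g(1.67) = 10.55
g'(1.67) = 11.74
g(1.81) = 12.25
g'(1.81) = 12.49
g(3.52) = 41.45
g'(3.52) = 21.66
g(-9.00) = 190.39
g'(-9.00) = -45.45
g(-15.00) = 559.57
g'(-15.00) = -77.61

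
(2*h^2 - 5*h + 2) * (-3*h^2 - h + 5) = -6*h^4 + 13*h^3 + 9*h^2 - 27*h + 10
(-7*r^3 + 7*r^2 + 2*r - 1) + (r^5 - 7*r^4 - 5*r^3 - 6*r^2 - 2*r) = r^5 - 7*r^4 - 12*r^3 + r^2 - 1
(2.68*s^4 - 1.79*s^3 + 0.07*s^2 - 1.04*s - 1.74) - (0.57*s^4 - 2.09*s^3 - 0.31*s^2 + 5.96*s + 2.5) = 2.11*s^4 + 0.3*s^3 + 0.38*s^2 - 7.0*s - 4.24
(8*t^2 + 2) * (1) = 8*t^2 + 2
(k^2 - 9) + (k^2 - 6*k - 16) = 2*k^2 - 6*k - 25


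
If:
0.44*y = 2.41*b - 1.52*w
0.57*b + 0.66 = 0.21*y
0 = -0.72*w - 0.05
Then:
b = 1.05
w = -0.07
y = 5.99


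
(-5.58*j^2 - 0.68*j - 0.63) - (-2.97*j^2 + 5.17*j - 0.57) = -2.61*j^2 - 5.85*j - 0.0600000000000001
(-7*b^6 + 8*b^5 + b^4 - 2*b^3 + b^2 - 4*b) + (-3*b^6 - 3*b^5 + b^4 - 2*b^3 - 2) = -10*b^6 + 5*b^5 + 2*b^4 - 4*b^3 + b^2 - 4*b - 2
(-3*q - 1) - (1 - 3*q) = -2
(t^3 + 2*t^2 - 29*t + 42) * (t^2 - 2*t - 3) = t^5 - 36*t^3 + 94*t^2 + 3*t - 126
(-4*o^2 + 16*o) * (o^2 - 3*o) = -4*o^4 + 28*o^3 - 48*o^2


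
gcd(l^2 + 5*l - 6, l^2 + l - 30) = l + 6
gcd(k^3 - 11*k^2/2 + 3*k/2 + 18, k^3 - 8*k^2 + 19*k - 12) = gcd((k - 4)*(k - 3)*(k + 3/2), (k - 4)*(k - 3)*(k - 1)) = k^2 - 7*k + 12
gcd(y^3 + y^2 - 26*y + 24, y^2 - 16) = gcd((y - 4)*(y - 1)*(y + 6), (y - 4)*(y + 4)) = y - 4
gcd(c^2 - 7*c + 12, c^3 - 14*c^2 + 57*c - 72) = c - 3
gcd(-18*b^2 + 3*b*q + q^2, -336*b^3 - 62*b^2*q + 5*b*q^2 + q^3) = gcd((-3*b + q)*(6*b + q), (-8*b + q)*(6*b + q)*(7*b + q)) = 6*b + q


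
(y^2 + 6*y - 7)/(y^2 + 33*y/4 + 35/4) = 4*(y - 1)/(4*y + 5)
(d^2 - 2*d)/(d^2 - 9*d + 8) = d*(d - 2)/(d^2 - 9*d + 8)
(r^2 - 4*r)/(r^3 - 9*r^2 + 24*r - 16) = r/(r^2 - 5*r + 4)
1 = 1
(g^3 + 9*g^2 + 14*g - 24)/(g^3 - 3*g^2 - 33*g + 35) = (g^2 + 10*g + 24)/(g^2 - 2*g - 35)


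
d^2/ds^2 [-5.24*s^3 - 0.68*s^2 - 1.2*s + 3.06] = -31.44*s - 1.36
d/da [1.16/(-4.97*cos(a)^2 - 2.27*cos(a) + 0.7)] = -(11.5304*cos(a) + 2.6332)*sin(a)/(4.97*cos(a)^2 + 2.27*cos(a) - 0.7)^2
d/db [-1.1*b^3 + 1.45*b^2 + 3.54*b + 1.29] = -3.3*b^2 + 2.9*b + 3.54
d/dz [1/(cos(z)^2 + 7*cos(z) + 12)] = (2*cos(z) + 7)*sin(z)/(cos(z)^2 + 7*cos(z) + 12)^2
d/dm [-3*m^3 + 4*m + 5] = 4 - 9*m^2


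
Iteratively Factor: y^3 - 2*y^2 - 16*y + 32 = (y - 2)*(y^2 - 16) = (y - 2)*(y + 4)*(y - 4)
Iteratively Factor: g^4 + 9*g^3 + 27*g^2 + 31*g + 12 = (g + 4)*(g^3 + 5*g^2 + 7*g + 3) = (g + 1)*(g + 4)*(g^2 + 4*g + 3) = (g + 1)^2*(g + 4)*(g + 3)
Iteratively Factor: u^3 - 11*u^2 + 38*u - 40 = (u - 5)*(u^2 - 6*u + 8) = (u - 5)*(u - 4)*(u - 2)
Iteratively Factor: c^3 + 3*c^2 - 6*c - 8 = (c + 4)*(c^2 - c - 2) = (c + 1)*(c + 4)*(c - 2)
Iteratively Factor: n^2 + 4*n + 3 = (n + 3)*(n + 1)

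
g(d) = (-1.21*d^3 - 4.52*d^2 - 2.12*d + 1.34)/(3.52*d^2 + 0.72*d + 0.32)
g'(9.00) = -0.34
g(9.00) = -4.34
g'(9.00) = -0.34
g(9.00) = -4.34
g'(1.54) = -0.46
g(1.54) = -1.75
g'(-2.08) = -0.14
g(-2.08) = -0.21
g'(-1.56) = 0.11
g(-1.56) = -0.23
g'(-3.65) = -0.30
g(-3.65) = 0.17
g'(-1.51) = 0.15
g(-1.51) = -0.22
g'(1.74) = -0.42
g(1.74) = -1.83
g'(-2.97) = -0.26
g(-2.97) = -0.02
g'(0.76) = -1.36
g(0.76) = -1.18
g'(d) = (-7.04*d - 0.72)*(-1.21*d^3 - 4.52*d^2 - 2.12*d + 1.34)/(3.52*d^2 + 0.72*d + 0.32)^2 + (-3.63*d^2 - 9.04*d - 2.12)/(3.52*d^2 + 0.72*d + 0.32)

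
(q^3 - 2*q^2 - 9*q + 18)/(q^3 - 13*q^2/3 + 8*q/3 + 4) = 3*(q + 3)/(3*q + 2)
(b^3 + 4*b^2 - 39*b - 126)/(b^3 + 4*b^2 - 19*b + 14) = (b^2 - 3*b - 18)/(b^2 - 3*b + 2)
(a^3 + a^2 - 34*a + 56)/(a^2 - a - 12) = (a^2 + 5*a - 14)/(a + 3)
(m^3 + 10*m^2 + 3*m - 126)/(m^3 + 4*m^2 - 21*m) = (m + 6)/m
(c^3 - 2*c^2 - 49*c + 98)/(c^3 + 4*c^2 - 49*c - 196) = (c - 2)/(c + 4)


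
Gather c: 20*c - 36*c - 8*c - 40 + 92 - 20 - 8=24 - 24*c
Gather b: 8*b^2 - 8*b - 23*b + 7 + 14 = 8*b^2 - 31*b + 21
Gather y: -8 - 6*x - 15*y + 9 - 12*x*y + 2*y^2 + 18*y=-6*x + 2*y^2 + y*(3 - 12*x) + 1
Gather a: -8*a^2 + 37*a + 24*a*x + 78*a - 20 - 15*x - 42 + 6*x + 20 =-8*a^2 + a*(24*x + 115) - 9*x - 42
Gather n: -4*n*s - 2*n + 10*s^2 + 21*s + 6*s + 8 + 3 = n*(-4*s - 2) + 10*s^2 + 27*s + 11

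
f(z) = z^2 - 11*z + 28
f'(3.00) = -5.00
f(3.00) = 4.00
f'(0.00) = -11.00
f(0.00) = 28.00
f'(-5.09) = -21.18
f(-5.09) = 109.90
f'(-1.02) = -13.04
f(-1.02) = 40.26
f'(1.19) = -8.62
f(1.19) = 16.33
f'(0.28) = -10.44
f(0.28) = 25.00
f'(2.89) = -5.22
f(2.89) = 4.56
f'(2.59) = -5.82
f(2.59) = 6.22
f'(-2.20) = -15.40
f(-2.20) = 57.04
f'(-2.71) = -16.42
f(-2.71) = 65.15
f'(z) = 2*z - 11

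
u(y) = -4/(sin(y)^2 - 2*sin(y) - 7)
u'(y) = -4*(-2*sin(y)*cos(y) + 2*cos(y))/(sin(y)^2 - 2*sin(y) - 7)^2 = 8*(sin(y) - 1)*cos(y)/(2*sin(y) + cos(y)^2 + 6)^2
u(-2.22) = 0.84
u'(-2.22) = 0.38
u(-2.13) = 0.87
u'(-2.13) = 0.37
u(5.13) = 0.92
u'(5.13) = -0.33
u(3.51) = 0.65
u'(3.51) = 0.27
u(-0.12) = 0.59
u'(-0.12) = -0.20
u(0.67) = 0.51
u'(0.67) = -0.04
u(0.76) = 0.51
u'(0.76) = -0.03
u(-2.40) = 0.77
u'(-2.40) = 0.37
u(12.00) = 0.71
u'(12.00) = -0.33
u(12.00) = 0.71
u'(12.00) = -0.33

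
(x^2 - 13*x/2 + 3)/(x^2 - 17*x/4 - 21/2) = 2*(2*x - 1)/(4*x + 7)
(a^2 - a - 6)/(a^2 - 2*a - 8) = (a - 3)/(a - 4)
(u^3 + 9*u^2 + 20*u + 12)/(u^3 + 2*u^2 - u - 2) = (u + 6)/(u - 1)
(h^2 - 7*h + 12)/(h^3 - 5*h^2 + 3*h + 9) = (h - 4)/(h^2 - 2*h - 3)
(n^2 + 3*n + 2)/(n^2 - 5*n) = (n^2 + 3*n + 2)/(n*(n - 5))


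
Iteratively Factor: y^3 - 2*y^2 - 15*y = (y - 5)*(y^2 + 3*y) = (y - 5)*(y + 3)*(y)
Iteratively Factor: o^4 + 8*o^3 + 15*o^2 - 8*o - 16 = (o - 1)*(o^3 + 9*o^2 + 24*o + 16) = (o - 1)*(o + 4)*(o^2 + 5*o + 4) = (o - 1)*(o + 4)^2*(o + 1)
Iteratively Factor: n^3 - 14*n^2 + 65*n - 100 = (n - 5)*(n^2 - 9*n + 20) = (n - 5)*(n - 4)*(n - 5)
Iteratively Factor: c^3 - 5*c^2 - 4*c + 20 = (c - 5)*(c^2 - 4) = (c - 5)*(c - 2)*(c + 2)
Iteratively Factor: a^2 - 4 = (a + 2)*(a - 2)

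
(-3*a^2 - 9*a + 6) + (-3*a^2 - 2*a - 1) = -6*a^2 - 11*a + 5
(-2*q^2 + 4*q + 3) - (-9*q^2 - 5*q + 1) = 7*q^2 + 9*q + 2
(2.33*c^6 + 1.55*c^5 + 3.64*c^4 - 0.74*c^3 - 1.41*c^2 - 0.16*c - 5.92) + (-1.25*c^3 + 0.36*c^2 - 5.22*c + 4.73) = 2.33*c^6 + 1.55*c^5 + 3.64*c^4 - 1.99*c^3 - 1.05*c^2 - 5.38*c - 1.19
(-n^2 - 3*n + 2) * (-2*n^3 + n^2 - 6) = 2*n^5 + 5*n^4 - 7*n^3 + 8*n^2 + 18*n - 12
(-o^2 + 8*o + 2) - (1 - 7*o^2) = 6*o^2 + 8*o + 1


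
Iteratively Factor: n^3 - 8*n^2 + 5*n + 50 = (n - 5)*(n^2 - 3*n - 10) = (n - 5)*(n + 2)*(n - 5)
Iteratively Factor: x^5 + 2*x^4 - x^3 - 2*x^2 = (x + 1)*(x^4 + x^3 - 2*x^2) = x*(x + 1)*(x^3 + x^2 - 2*x) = x^2*(x + 1)*(x^2 + x - 2) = x^2*(x - 1)*(x + 1)*(x + 2)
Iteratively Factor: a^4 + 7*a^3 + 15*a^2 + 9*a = (a + 1)*(a^3 + 6*a^2 + 9*a) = (a + 1)*(a + 3)*(a^2 + 3*a) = a*(a + 1)*(a + 3)*(a + 3)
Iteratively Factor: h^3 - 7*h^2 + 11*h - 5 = (h - 1)*(h^2 - 6*h + 5) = (h - 1)^2*(h - 5)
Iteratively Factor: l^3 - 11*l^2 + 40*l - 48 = (l - 3)*(l^2 - 8*l + 16) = (l - 4)*(l - 3)*(l - 4)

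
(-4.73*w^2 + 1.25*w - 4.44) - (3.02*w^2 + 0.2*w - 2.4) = -7.75*w^2 + 1.05*w - 2.04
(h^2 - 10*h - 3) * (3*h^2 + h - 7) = 3*h^4 - 29*h^3 - 26*h^2 + 67*h + 21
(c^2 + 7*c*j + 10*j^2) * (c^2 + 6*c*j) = c^4 + 13*c^3*j + 52*c^2*j^2 + 60*c*j^3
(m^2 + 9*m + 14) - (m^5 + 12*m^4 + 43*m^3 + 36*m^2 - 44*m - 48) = -m^5 - 12*m^4 - 43*m^3 - 35*m^2 + 53*m + 62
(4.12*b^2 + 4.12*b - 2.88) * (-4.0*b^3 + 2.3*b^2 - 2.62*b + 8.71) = -16.48*b^5 - 7.004*b^4 + 10.2016*b^3 + 18.4668*b^2 + 43.4308*b - 25.0848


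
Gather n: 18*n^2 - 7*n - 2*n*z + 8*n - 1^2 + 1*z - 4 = 18*n^2 + n*(1 - 2*z) + z - 5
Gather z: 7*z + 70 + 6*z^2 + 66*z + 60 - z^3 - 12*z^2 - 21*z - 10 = -z^3 - 6*z^2 + 52*z + 120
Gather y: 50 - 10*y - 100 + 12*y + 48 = 2*y - 2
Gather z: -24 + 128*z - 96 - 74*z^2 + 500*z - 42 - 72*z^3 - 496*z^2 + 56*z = -72*z^3 - 570*z^2 + 684*z - 162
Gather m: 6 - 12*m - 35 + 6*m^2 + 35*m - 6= 6*m^2 + 23*m - 35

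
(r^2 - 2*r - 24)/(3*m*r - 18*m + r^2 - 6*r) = (r + 4)/(3*m + r)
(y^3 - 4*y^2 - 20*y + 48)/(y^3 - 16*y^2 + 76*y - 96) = (y + 4)/(y - 8)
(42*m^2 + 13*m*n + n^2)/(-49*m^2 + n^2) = (-6*m - n)/(7*m - n)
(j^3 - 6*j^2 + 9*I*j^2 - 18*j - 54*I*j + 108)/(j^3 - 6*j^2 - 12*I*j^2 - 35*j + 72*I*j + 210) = (j^2 + 9*I*j - 18)/(j^2 - 12*I*j - 35)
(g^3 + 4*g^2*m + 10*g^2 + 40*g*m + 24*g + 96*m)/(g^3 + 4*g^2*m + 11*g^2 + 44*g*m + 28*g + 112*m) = (g + 6)/(g + 7)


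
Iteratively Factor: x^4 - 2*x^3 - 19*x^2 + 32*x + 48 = (x - 3)*(x^3 + x^2 - 16*x - 16) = (x - 3)*(x + 4)*(x^2 - 3*x - 4) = (x - 4)*(x - 3)*(x + 4)*(x + 1)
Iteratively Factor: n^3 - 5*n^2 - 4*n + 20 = (n - 5)*(n^2 - 4) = (n - 5)*(n - 2)*(n + 2)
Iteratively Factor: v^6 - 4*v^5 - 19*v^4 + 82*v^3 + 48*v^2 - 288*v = (v + 4)*(v^5 - 8*v^4 + 13*v^3 + 30*v^2 - 72*v) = (v - 3)*(v + 4)*(v^4 - 5*v^3 - 2*v^2 + 24*v) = (v - 4)*(v - 3)*(v + 4)*(v^3 - v^2 - 6*v) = v*(v - 4)*(v - 3)*(v + 4)*(v^2 - v - 6) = v*(v - 4)*(v - 3)^2*(v + 4)*(v + 2)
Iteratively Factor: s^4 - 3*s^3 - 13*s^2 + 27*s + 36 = (s - 4)*(s^3 + s^2 - 9*s - 9) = (s - 4)*(s + 3)*(s^2 - 2*s - 3) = (s - 4)*(s - 3)*(s + 3)*(s + 1)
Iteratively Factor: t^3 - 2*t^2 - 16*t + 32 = (t - 2)*(t^2 - 16) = (t - 2)*(t + 4)*(t - 4)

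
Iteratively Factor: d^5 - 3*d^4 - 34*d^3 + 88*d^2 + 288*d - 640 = (d - 5)*(d^4 + 2*d^3 - 24*d^2 - 32*d + 128) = (d - 5)*(d + 4)*(d^3 - 2*d^2 - 16*d + 32) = (d - 5)*(d - 4)*(d + 4)*(d^2 + 2*d - 8) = (d - 5)*(d - 4)*(d + 4)^2*(d - 2)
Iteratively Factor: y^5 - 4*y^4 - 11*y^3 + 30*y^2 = (y)*(y^4 - 4*y^3 - 11*y^2 + 30*y) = y^2*(y^3 - 4*y^2 - 11*y + 30) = y^2*(y - 5)*(y^2 + y - 6) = y^2*(y - 5)*(y - 2)*(y + 3)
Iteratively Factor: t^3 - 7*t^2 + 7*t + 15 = (t + 1)*(t^2 - 8*t + 15) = (t - 5)*(t + 1)*(t - 3)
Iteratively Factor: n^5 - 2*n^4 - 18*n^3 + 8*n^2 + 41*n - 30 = (n - 5)*(n^4 + 3*n^3 - 3*n^2 - 7*n + 6) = (n - 5)*(n + 3)*(n^3 - 3*n + 2) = (n - 5)*(n + 2)*(n + 3)*(n^2 - 2*n + 1) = (n - 5)*(n - 1)*(n + 2)*(n + 3)*(n - 1)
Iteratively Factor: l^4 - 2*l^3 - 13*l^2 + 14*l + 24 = (l - 4)*(l^3 + 2*l^2 - 5*l - 6) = (l - 4)*(l + 1)*(l^2 + l - 6) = (l - 4)*(l + 1)*(l + 3)*(l - 2)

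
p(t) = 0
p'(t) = 0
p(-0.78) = 0.00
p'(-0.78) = 0.00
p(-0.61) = 0.00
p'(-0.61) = 0.00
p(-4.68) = 0.00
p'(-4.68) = 0.00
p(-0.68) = 0.00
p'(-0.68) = 0.00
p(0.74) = 0.00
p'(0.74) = 0.00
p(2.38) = 0.00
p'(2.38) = 0.00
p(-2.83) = 0.00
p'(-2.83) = 0.00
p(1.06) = 0.00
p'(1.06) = 0.00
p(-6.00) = 0.00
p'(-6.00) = 0.00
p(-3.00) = 0.00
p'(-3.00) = 0.00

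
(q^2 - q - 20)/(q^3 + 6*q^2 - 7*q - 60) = (q - 5)/(q^2 + 2*q - 15)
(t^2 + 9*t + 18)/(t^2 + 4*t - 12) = (t + 3)/(t - 2)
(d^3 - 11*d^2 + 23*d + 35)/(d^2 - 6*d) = (d^3 - 11*d^2 + 23*d + 35)/(d*(d - 6))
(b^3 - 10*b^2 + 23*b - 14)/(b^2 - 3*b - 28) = (b^2 - 3*b + 2)/(b + 4)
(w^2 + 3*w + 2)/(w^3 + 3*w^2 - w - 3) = (w + 2)/(w^2 + 2*w - 3)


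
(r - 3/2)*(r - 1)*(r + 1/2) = r^3 - 2*r^2 + r/4 + 3/4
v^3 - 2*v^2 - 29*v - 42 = (v - 7)*(v + 2)*(v + 3)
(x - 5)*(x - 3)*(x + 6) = x^3 - 2*x^2 - 33*x + 90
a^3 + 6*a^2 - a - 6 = (a - 1)*(a + 1)*(a + 6)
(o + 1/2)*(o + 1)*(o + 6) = o^3 + 15*o^2/2 + 19*o/2 + 3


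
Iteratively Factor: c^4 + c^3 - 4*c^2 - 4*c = (c - 2)*(c^3 + 3*c^2 + 2*c) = (c - 2)*(c + 2)*(c^2 + c) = (c - 2)*(c + 1)*(c + 2)*(c)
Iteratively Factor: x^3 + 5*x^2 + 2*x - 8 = (x + 4)*(x^2 + x - 2) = (x + 2)*(x + 4)*(x - 1)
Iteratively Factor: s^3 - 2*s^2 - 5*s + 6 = (s - 3)*(s^2 + s - 2) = (s - 3)*(s + 2)*(s - 1)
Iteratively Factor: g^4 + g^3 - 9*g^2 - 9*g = (g)*(g^3 + g^2 - 9*g - 9) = g*(g + 1)*(g^2 - 9) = g*(g + 1)*(g + 3)*(g - 3)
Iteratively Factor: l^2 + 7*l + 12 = (l + 3)*(l + 4)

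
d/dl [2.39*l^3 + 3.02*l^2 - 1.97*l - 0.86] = 7.17*l^2 + 6.04*l - 1.97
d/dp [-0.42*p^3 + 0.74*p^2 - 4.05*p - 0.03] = -1.26*p^2 + 1.48*p - 4.05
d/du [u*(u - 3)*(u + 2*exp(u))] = 2*u^2*exp(u) + 3*u^2 - 2*u*exp(u) - 6*u - 6*exp(u)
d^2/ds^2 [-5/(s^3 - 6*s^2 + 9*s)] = 30*(-2*s^2 + 4*s - 3)/(s^3*(s^4 - 12*s^3 + 54*s^2 - 108*s + 81))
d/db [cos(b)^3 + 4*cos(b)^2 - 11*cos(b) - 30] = (-3*cos(b)^2 - 8*cos(b) + 11)*sin(b)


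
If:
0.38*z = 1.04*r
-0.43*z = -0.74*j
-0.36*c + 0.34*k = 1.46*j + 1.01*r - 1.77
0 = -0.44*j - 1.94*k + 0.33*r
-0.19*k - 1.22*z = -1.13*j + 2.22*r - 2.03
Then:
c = -0.22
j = 0.87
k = -0.10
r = 0.54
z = 1.49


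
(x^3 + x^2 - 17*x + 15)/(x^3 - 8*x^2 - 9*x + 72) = (x^2 + 4*x - 5)/(x^2 - 5*x - 24)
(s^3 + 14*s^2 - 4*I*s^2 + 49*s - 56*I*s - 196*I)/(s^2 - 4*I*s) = s + 14 + 49/s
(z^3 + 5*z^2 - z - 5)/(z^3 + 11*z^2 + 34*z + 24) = (z^2 + 4*z - 5)/(z^2 + 10*z + 24)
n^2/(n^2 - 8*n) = n/(n - 8)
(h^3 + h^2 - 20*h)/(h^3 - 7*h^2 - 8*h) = (-h^2 - h + 20)/(-h^2 + 7*h + 8)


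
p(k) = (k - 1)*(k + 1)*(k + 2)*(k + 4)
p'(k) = (k - 1)*(k + 1)*(k + 2) + (k - 1)*(k + 1)*(k + 4) + (k - 1)*(k + 2)*(k + 4) + (k + 1)*(k + 2)*(k + 4)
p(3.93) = 679.27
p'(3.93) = 569.82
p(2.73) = 205.41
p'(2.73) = 247.76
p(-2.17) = -1.15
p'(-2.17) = 7.51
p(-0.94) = -0.38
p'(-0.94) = -6.58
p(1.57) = 29.13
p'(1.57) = 75.83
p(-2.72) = -5.90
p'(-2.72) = 8.60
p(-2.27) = -1.94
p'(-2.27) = 8.18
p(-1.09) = 0.50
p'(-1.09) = -5.05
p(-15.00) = 32032.00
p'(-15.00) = -9666.00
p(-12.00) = 11440.00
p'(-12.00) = -4494.00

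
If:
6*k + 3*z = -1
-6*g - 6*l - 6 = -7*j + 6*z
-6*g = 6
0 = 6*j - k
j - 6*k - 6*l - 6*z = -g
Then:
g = -1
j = -1/42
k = -1/7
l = 5/252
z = -1/21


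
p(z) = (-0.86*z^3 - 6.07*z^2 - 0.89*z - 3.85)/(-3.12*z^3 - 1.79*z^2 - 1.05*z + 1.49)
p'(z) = (-2.58*z^2 - 12.14*z - 0.89)/(-3.12*z^3 - 1.79*z^2 - 1.05*z + 1.49) + (9.36*z^2 + 3.58*z + 1.05)*(-0.86*z^3 - 6.07*z^2 - 0.89*z - 3.85)/(-3.12*z^3 - 1.79*z^2 - 1.05*z + 1.49)^2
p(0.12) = -3.04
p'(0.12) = -5.47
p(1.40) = 1.61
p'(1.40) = -1.35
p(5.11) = 0.60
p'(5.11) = -0.06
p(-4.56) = -0.17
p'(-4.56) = -0.11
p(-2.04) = -0.88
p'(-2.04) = -0.69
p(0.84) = 3.75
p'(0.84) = -10.81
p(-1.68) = -1.19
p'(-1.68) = -1.02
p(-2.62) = -0.58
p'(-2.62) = -0.40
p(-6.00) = -0.05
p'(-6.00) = -0.06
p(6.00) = 0.56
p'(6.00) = -0.04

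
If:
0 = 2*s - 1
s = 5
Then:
No Solution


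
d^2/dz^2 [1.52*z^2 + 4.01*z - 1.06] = 3.04000000000000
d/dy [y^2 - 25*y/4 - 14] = 2*y - 25/4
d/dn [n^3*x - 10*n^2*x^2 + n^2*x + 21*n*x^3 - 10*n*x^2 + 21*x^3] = x*(3*n^2 - 20*n*x + 2*n + 21*x^2 - 10*x)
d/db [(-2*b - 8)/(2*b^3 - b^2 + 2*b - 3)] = 2*(-2*b^3 + b^2 - 2*b + 2*(b + 4)*(3*b^2 - b + 1) + 3)/(2*b^3 - b^2 + 2*b - 3)^2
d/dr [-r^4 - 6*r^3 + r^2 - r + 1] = -4*r^3 - 18*r^2 + 2*r - 1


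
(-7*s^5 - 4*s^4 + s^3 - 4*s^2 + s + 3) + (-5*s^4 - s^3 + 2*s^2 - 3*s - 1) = -7*s^5 - 9*s^4 - 2*s^2 - 2*s + 2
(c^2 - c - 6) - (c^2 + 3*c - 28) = 22 - 4*c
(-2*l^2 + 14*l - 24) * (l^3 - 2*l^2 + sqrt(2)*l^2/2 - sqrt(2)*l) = -2*l^5 - sqrt(2)*l^4 + 18*l^4 - 52*l^3 + 9*sqrt(2)*l^3 - 26*sqrt(2)*l^2 + 48*l^2 + 24*sqrt(2)*l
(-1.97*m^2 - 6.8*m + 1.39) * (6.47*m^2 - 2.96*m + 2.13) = -12.7459*m^4 - 38.1648*m^3 + 24.9252*m^2 - 18.5984*m + 2.9607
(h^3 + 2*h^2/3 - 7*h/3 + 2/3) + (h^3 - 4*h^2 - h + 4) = 2*h^3 - 10*h^2/3 - 10*h/3 + 14/3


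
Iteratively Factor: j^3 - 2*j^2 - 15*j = (j + 3)*(j^2 - 5*j) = (j - 5)*(j + 3)*(j)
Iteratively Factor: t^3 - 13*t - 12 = (t + 3)*(t^2 - 3*t - 4) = (t + 1)*(t + 3)*(t - 4)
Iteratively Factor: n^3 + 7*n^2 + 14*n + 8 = (n + 4)*(n^2 + 3*n + 2) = (n + 2)*(n + 4)*(n + 1)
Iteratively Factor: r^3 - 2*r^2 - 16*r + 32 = (r + 4)*(r^2 - 6*r + 8) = (r - 2)*(r + 4)*(r - 4)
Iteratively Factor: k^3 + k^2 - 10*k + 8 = (k + 4)*(k^2 - 3*k + 2) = (k - 2)*(k + 4)*(k - 1)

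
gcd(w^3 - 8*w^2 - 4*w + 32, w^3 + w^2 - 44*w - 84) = w + 2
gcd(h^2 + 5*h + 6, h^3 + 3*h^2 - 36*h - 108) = h + 3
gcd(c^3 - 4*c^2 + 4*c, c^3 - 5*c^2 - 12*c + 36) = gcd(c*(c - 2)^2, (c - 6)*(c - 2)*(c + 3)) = c - 2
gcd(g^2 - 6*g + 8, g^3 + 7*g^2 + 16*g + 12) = 1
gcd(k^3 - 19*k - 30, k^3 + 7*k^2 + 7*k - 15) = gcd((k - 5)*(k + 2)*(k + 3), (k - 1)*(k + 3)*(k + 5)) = k + 3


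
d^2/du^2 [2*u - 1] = 0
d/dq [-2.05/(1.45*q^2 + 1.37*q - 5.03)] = (5.945*q + 2.8085)/(1.45*q^2 + 1.37*q - 5.03)^2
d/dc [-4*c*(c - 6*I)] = -8*c + 24*I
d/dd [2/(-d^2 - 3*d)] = 2*(2*d + 3)/(d^2*(d + 3)^2)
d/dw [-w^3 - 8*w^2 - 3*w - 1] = -3*w^2 - 16*w - 3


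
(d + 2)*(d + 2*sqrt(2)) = d^2 + 2*d + 2*sqrt(2)*d + 4*sqrt(2)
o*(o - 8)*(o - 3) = o^3 - 11*o^2 + 24*o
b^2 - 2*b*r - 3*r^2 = (b - 3*r)*(b + r)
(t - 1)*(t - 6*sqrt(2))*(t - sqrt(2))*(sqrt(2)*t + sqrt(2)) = sqrt(2)*t^4 - 14*t^3 + 11*sqrt(2)*t^2 + 14*t - 12*sqrt(2)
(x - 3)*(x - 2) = x^2 - 5*x + 6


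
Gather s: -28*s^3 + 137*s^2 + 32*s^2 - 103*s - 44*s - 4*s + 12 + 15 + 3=-28*s^3 + 169*s^2 - 151*s + 30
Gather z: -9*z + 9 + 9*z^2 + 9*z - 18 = 9*z^2 - 9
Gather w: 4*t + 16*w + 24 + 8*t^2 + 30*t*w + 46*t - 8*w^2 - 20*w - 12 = 8*t^2 + 50*t - 8*w^2 + w*(30*t - 4) + 12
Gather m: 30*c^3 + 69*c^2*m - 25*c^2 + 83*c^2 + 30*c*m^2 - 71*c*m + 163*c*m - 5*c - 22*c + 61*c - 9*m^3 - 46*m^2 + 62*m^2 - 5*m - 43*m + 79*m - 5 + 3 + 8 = 30*c^3 + 58*c^2 + 34*c - 9*m^3 + m^2*(30*c + 16) + m*(69*c^2 + 92*c + 31) + 6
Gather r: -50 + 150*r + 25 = 150*r - 25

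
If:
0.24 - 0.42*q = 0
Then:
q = 0.57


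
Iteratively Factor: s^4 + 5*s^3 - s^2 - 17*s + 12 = (s - 1)*(s^3 + 6*s^2 + 5*s - 12) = (s - 1)*(s + 4)*(s^2 + 2*s - 3) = (s - 1)*(s + 3)*(s + 4)*(s - 1)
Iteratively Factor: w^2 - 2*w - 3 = (w - 3)*(w + 1)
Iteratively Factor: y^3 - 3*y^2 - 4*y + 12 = (y - 3)*(y^2 - 4) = (y - 3)*(y - 2)*(y + 2)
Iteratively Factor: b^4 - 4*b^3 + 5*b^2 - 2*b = (b - 2)*(b^3 - 2*b^2 + b) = b*(b - 2)*(b^2 - 2*b + 1) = b*(b - 2)*(b - 1)*(b - 1)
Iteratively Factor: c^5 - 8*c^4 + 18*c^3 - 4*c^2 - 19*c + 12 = (c + 1)*(c^4 - 9*c^3 + 27*c^2 - 31*c + 12) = (c - 4)*(c + 1)*(c^3 - 5*c^2 + 7*c - 3) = (c - 4)*(c - 1)*(c + 1)*(c^2 - 4*c + 3) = (c - 4)*(c - 1)^2*(c + 1)*(c - 3)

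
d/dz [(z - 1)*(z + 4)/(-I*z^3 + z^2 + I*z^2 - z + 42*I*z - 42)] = ((-2*z - 3)*(I*z^3 - z^2 - I*z^2 + z - 42*I*z + 42) - (z - 1)*(z + 4)*(-3*I*z^2 + 2*z + 2*I*z - 1 + 42*I))/(I*z^3 - z^2 - I*z^2 + z - 42*I*z + 42)^2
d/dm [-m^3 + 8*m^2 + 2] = m*(16 - 3*m)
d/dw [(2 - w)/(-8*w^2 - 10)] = (-4*w^2 + 16*w + 5)/(2*(16*w^4 + 40*w^2 + 25))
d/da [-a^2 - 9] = -2*a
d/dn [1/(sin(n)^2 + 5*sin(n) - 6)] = -(2*sin(n) + 5)*cos(n)/(sin(n)^2 + 5*sin(n) - 6)^2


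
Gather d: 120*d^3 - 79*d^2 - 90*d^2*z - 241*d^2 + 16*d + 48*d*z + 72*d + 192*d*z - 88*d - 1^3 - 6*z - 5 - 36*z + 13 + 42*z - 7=120*d^3 + d^2*(-90*z - 320) + 240*d*z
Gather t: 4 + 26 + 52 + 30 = 112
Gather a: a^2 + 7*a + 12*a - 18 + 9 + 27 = a^2 + 19*a + 18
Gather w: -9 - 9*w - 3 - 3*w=-12*w - 12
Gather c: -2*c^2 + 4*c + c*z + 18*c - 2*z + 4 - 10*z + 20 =-2*c^2 + c*(z + 22) - 12*z + 24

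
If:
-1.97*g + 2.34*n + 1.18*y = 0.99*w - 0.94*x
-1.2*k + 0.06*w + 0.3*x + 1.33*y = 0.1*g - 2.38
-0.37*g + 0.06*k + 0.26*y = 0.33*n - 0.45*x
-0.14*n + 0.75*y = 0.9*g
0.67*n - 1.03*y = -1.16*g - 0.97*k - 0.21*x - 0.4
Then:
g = 0.988141827705807*y + 0.374437450427512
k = 0.694811430786535*y + 1.15121906267779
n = -0.995197463823044*y - 2.40709789560543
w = -3.6847419752302*y - 7.96407196626185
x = -0.587758605905884*y - 1.61083020589396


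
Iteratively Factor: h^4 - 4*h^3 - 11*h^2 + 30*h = (h - 2)*(h^3 - 2*h^2 - 15*h) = (h - 5)*(h - 2)*(h^2 + 3*h) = (h - 5)*(h - 2)*(h + 3)*(h)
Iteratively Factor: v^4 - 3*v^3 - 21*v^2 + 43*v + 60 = (v + 1)*(v^3 - 4*v^2 - 17*v + 60) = (v - 3)*(v + 1)*(v^2 - v - 20) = (v - 5)*(v - 3)*(v + 1)*(v + 4)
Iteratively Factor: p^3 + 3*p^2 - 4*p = (p)*(p^2 + 3*p - 4) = p*(p - 1)*(p + 4)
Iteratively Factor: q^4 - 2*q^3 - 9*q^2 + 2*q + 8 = (q - 1)*(q^3 - q^2 - 10*q - 8) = (q - 1)*(q + 1)*(q^2 - 2*q - 8) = (q - 4)*(q - 1)*(q + 1)*(q + 2)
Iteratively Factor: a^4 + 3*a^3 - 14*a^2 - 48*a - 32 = (a + 1)*(a^3 + 2*a^2 - 16*a - 32) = (a + 1)*(a + 4)*(a^2 - 2*a - 8) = (a + 1)*(a + 2)*(a + 4)*(a - 4)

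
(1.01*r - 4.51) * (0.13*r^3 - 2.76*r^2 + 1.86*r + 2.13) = 0.1313*r^4 - 3.3739*r^3 + 14.3262*r^2 - 6.2373*r - 9.6063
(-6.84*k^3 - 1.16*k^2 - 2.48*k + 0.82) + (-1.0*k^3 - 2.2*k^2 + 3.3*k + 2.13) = -7.84*k^3 - 3.36*k^2 + 0.82*k + 2.95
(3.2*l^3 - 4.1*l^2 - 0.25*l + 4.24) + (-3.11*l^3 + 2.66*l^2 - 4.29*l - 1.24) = 0.0900000000000003*l^3 - 1.44*l^2 - 4.54*l + 3.0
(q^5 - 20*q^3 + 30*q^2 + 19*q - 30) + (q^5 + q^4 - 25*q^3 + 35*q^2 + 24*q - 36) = 2*q^5 + q^4 - 45*q^3 + 65*q^2 + 43*q - 66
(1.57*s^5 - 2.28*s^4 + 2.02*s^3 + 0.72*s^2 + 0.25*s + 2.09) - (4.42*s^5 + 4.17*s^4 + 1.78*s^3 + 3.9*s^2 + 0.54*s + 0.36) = -2.85*s^5 - 6.45*s^4 + 0.24*s^3 - 3.18*s^2 - 0.29*s + 1.73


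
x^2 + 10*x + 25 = (x + 5)^2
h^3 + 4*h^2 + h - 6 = (h - 1)*(h + 2)*(h + 3)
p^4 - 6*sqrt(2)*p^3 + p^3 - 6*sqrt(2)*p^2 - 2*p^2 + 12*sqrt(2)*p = p*(p - 1)*(p + 2)*(p - 6*sqrt(2))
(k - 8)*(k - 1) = k^2 - 9*k + 8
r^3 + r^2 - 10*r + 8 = (r - 2)*(r - 1)*(r + 4)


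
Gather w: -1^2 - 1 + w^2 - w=w^2 - w - 2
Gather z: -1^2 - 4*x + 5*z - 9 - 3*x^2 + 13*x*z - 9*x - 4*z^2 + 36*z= -3*x^2 - 13*x - 4*z^2 + z*(13*x + 41) - 10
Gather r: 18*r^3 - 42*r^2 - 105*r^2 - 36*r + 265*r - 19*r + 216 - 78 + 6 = 18*r^3 - 147*r^2 + 210*r + 144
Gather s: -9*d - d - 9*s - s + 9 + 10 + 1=-10*d - 10*s + 20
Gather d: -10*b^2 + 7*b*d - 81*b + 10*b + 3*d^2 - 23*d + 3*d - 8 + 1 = -10*b^2 - 71*b + 3*d^2 + d*(7*b - 20) - 7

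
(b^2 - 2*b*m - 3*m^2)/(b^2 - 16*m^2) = (b^2 - 2*b*m - 3*m^2)/(b^2 - 16*m^2)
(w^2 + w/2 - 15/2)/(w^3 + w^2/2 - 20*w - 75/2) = (2*w - 5)/(2*w^2 - 5*w - 25)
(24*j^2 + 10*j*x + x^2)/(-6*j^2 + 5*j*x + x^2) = (4*j + x)/(-j + x)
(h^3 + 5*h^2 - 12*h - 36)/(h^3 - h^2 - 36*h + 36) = (h^2 - h - 6)/(h^2 - 7*h + 6)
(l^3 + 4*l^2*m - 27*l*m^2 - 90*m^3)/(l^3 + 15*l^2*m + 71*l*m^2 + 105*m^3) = (l^2 + l*m - 30*m^2)/(l^2 + 12*l*m + 35*m^2)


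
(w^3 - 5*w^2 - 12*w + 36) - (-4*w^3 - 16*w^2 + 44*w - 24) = 5*w^3 + 11*w^2 - 56*w + 60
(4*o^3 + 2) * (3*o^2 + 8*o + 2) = 12*o^5 + 32*o^4 + 8*o^3 + 6*o^2 + 16*o + 4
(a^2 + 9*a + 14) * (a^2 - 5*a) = a^4 + 4*a^3 - 31*a^2 - 70*a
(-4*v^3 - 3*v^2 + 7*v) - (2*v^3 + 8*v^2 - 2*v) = -6*v^3 - 11*v^2 + 9*v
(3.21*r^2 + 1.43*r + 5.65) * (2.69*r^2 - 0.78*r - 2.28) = 8.6349*r^4 + 1.3429*r^3 + 6.7643*r^2 - 7.6674*r - 12.882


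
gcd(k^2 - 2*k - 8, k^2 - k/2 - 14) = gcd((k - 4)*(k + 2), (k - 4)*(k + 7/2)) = k - 4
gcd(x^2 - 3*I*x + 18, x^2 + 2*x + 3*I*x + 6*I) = x + 3*I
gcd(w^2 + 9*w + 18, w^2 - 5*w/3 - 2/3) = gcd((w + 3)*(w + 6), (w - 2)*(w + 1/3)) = 1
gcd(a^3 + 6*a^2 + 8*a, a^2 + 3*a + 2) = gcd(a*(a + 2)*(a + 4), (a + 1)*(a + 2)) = a + 2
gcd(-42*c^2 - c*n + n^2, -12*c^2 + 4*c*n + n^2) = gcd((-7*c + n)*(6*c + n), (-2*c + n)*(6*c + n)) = 6*c + n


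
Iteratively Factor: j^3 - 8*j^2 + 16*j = (j)*(j^2 - 8*j + 16) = j*(j - 4)*(j - 4)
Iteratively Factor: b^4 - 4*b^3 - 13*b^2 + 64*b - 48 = (b - 1)*(b^3 - 3*b^2 - 16*b + 48) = (b - 1)*(b + 4)*(b^2 - 7*b + 12) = (b - 4)*(b - 1)*(b + 4)*(b - 3)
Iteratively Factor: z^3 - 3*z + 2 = (z - 1)*(z^2 + z - 2) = (z - 1)*(z + 2)*(z - 1)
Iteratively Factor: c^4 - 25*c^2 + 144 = (c + 3)*(c^3 - 3*c^2 - 16*c + 48) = (c - 4)*(c + 3)*(c^2 + c - 12) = (c - 4)*(c - 3)*(c + 3)*(c + 4)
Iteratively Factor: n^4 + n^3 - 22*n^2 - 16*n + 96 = (n + 4)*(n^3 - 3*n^2 - 10*n + 24) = (n - 2)*(n + 4)*(n^2 - n - 12) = (n - 4)*(n - 2)*(n + 4)*(n + 3)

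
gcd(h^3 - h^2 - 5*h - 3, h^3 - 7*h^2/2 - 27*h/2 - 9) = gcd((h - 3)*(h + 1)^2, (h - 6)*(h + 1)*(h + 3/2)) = h + 1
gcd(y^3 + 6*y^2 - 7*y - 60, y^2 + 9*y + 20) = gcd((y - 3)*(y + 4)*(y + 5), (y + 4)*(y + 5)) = y^2 + 9*y + 20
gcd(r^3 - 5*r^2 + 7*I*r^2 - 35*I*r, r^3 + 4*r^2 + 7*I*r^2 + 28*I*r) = r^2 + 7*I*r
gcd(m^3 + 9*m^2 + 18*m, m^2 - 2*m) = m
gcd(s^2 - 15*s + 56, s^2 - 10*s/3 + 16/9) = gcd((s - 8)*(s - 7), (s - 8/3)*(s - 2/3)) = 1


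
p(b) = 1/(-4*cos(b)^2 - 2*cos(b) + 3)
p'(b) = (-8*sin(b)*cos(b) - 2*sin(b))/(-4*cos(b)^2 - 2*cos(b) + 3)^2 = -2*(4*cos(b) + 1)*sin(b)/(4*cos(b)^2 + 2*cos(b) - 3)^2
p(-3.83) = 0.46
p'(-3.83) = 0.57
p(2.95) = 0.90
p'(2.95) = 0.91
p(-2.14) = 0.34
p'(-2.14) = -0.23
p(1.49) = 0.36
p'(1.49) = -0.33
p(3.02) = 0.96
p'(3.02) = 0.66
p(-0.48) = -0.52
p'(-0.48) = 1.14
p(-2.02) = 0.32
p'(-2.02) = -0.14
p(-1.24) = 0.52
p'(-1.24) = 1.17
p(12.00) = -0.65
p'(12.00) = 1.99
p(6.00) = -0.38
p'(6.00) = 0.40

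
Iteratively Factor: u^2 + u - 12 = (u - 3)*(u + 4)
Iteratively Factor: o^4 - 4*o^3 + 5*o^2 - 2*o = (o - 2)*(o^3 - 2*o^2 + o) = (o - 2)*(o - 1)*(o^2 - o) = o*(o - 2)*(o - 1)*(o - 1)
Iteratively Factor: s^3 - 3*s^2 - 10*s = (s + 2)*(s^2 - 5*s) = s*(s + 2)*(s - 5)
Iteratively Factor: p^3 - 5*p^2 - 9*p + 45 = (p - 3)*(p^2 - 2*p - 15) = (p - 3)*(p + 3)*(p - 5)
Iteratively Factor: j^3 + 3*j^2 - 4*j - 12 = (j + 3)*(j^2 - 4) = (j - 2)*(j + 3)*(j + 2)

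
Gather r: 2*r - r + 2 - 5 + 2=r - 1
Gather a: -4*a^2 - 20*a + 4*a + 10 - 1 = -4*a^2 - 16*a + 9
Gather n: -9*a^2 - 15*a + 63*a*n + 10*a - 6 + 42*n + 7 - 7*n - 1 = -9*a^2 - 5*a + n*(63*a + 35)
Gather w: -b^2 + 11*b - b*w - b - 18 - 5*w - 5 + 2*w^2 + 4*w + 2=-b^2 + 10*b + 2*w^2 + w*(-b - 1) - 21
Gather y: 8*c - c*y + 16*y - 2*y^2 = 8*c - 2*y^2 + y*(16 - c)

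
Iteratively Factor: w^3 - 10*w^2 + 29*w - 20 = (w - 1)*(w^2 - 9*w + 20) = (w - 5)*(w - 1)*(w - 4)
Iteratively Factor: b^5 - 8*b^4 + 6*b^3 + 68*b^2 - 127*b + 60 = (b - 4)*(b^4 - 4*b^3 - 10*b^2 + 28*b - 15) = (b - 4)*(b - 1)*(b^3 - 3*b^2 - 13*b + 15) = (b - 5)*(b - 4)*(b - 1)*(b^2 + 2*b - 3) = (b - 5)*(b - 4)*(b - 1)^2*(b + 3)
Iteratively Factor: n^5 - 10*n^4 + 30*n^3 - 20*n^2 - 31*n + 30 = (n + 1)*(n^4 - 11*n^3 + 41*n^2 - 61*n + 30) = (n - 5)*(n + 1)*(n^3 - 6*n^2 + 11*n - 6) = (n - 5)*(n - 3)*(n + 1)*(n^2 - 3*n + 2) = (n - 5)*(n - 3)*(n - 1)*(n + 1)*(n - 2)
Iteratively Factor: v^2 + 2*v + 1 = (v + 1)*(v + 1)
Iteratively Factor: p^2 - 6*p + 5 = (p - 1)*(p - 5)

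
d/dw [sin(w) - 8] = cos(w)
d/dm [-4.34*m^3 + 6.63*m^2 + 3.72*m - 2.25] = -13.02*m^2 + 13.26*m + 3.72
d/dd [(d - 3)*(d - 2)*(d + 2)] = 3*d^2 - 6*d - 4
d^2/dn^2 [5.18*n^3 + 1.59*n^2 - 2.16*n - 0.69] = 31.08*n + 3.18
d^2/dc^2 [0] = 0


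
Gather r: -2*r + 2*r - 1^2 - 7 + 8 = 0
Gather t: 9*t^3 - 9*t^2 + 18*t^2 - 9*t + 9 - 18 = 9*t^3 + 9*t^2 - 9*t - 9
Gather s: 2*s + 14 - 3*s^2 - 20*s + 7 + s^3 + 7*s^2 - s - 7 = s^3 + 4*s^2 - 19*s + 14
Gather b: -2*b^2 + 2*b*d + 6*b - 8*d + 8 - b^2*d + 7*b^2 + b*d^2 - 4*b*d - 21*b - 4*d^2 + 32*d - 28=b^2*(5 - d) + b*(d^2 - 2*d - 15) - 4*d^2 + 24*d - 20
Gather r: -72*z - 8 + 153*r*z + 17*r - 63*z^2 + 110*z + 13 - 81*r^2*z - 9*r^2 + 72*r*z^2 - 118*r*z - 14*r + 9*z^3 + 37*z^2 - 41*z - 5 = r^2*(-81*z - 9) + r*(72*z^2 + 35*z + 3) + 9*z^3 - 26*z^2 - 3*z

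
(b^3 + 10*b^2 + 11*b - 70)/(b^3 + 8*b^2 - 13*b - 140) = (b - 2)/(b - 4)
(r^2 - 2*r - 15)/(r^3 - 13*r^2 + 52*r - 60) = (r + 3)/(r^2 - 8*r + 12)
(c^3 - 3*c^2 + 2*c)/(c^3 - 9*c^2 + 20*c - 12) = c/(c - 6)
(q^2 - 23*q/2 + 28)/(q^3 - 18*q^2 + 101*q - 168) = (q - 7/2)/(q^2 - 10*q + 21)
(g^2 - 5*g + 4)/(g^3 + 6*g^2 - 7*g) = (g - 4)/(g*(g + 7))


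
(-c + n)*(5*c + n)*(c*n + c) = -5*c^3*n - 5*c^3 + 4*c^2*n^2 + 4*c^2*n + c*n^3 + c*n^2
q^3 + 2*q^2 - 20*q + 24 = (q - 2)^2*(q + 6)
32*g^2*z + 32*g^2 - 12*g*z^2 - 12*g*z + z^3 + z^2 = (-8*g + z)*(-4*g + z)*(z + 1)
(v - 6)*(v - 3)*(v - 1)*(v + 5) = v^4 - 5*v^3 - 23*v^2 + 117*v - 90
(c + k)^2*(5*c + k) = 5*c^3 + 11*c^2*k + 7*c*k^2 + k^3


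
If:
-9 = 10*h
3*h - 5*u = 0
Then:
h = -9/10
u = -27/50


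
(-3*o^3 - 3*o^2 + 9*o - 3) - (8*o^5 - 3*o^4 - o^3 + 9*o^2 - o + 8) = -8*o^5 + 3*o^4 - 2*o^3 - 12*o^2 + 10*o - 11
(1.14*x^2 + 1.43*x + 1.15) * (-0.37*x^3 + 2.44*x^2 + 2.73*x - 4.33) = -0.4218*x^5 + 2.2525*x^4 + 6.1759*x^3 + 1.7737*x^2 - 3.0524*x - 4.9795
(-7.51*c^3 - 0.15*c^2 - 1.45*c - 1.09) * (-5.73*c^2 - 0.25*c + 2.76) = 43.0323*c^5 + 2.737*c^4 - 12.3816*c^3 + 6.1942*c^2 - 3.7295*c - 3.0084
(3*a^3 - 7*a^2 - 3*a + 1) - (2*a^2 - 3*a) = 3*a^3 - 9*a^2 + 1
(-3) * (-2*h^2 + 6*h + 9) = 6*h^2 - 18*h - 27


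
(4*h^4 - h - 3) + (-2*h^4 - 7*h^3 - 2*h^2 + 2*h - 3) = 2*h^4 - 7*h^3 - 2*h^2 + h - 6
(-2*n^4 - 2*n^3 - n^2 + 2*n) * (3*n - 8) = -6*n^5 + 10*n^4 + 13*n^3 + 14*n^2 - 16*n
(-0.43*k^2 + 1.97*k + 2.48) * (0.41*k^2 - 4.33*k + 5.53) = -0.1763*k^4 + 2.6696*k^3 - 9.8912*k^2 + 0.1557*k + 13.7144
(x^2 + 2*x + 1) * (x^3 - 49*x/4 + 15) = x^5 + 2*x^4 - 45*x^3/4 - 19*x^2/2 + 71*x/4 + 15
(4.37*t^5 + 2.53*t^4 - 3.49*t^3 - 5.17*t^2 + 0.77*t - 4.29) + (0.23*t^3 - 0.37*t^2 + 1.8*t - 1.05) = 4.37*t^5 + 2.53*t^4 - 3.26*t^3 - 5.54*t^2 + 2.57*t - 5.34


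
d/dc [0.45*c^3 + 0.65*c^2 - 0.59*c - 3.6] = 1.35*c^2 + 1.3*c - 0.59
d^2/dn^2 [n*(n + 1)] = 2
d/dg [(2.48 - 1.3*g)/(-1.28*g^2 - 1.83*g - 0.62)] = (-1.664*g^2 + 6.3488*g + 5.3444)/(1.6384*g^4 + 4.6848*g^3 + 4.9361*g^2 + 2.2692*g + 0.3844)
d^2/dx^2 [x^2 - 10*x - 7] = 2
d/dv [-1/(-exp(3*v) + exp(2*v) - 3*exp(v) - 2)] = (-3*exp(2*v) + 2*exp(v) - 3)*exp(v)/(exp(3*v) - exp(2*v) + 3*exp(v) + 2)^2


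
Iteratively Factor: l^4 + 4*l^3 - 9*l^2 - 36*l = (l - 3)*(l^3 + 7*l^2 + 12*l) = (l - 3)*(l + 4)*(l^2 + 3*l) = l*(l - 3)*(l + 4)*(l + 3)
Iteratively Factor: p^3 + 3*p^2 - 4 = (p + 2)*(p^2 + p - 2) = (p + 2)^2*(p - 1)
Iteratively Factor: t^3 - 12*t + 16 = (t - 2)*(t^2 + 2*t - 8) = (t - 2)*(t + 4)*(t - 2)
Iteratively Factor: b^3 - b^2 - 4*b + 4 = (b + 2)*(b^2 - 3*b + 2) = (b - 1)*(b + 2)*(b - 2)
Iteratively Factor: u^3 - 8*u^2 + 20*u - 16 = (u - 2)*(u^2 - 6*u + 8) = (u - 4)*(u - 2)*(u - 2)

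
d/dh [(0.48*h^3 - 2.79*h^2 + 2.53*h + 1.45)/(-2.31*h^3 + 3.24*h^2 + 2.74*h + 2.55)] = (-4.44089209850063e-16*h^5 - 4.88969999999999*h^4 + 14.319*h^3 - 2.1213*h^2 - 23.625*h + 2.4785)/(5.3361*h^6 - 14.9688*h^5 - 2.1612*h^4 + 5.9742*h^3 + 24.0316*h^2 + 13.974*h + 6.5025)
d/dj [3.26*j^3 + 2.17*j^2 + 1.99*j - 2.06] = 9.78*j^2 + 4.34*j + 1.99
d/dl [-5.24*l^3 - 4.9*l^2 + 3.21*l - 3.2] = -15.72*l^2 - 9.8*l + 3.21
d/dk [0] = 0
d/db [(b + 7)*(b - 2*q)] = 2*b - 2*q + 7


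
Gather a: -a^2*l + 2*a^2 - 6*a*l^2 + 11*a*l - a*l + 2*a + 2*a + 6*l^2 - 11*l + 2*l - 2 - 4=a^2*(2 - l) + a*(-6*l^2 + 10*l + 4) + 6*l^2 - 9*l - 6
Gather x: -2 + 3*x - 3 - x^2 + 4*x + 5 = -x^2 + 7*x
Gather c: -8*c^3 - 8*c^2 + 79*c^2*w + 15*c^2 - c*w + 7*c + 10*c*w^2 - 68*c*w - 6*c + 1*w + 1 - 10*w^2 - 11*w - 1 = -8*c^3 + c^2*(79*w + 7) + c*(10*w^2 - 69*w + 1) - 10*w^2 - 10*w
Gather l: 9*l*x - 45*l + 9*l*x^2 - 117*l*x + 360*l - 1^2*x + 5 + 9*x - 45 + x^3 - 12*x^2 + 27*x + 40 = l*(9*x^2 - 108*x + 315) + x^3 - 12*x^2 + 35*x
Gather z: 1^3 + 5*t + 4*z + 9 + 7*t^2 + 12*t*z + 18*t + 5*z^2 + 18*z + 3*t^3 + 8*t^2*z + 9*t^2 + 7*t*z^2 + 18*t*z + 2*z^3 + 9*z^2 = 3*t^3 + 16*t^2 + 23*t + 2*z^3 + z^2*(7*t + 14) + z*(8*t^2 + 30*t + 22) + 10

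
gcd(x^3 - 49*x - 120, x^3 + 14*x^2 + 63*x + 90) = x^2 + 8*x + 15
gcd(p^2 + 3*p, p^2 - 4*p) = p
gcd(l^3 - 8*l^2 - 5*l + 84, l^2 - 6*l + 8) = l - 4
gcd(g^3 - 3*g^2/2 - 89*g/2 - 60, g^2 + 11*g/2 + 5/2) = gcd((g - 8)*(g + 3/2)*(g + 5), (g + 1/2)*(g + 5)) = g + 5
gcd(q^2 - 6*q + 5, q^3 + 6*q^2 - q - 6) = q - 1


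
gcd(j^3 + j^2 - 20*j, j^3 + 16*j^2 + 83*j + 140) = j + 5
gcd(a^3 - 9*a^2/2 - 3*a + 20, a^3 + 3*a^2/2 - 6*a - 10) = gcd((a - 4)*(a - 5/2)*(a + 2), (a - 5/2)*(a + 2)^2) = a^2 - a/2 - 5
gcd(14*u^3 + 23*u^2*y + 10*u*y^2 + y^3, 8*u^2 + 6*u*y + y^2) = 2*u + y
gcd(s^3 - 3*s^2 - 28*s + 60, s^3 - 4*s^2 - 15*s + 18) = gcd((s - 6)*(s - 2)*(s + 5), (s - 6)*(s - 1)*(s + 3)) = s - 6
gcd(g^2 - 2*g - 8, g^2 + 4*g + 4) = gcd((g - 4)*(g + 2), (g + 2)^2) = g + 2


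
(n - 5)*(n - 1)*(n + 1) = n^3 - 5*n^2 - n + 5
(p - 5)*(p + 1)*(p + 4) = p^3 - 21*p - 20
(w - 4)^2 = w^2 - 8*w + 16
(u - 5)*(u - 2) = u^2 - 7*u + 10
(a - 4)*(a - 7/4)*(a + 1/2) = a^3 - 21*a^2/4 + 33*a/8 + 7/2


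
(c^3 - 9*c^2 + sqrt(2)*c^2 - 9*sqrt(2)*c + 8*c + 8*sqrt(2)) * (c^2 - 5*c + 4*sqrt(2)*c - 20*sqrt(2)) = c^5 - 14*c^4 + 5*sqrt(2)*c^4 - 70*sqrt(2)*c^3 + 61*c^3 - 152*c^2 + 265*sqrt(2)*c^2 - 200*sqrt(2)*c + 424*c - 320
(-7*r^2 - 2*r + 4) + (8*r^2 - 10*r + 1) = r^2 - 12*r + 5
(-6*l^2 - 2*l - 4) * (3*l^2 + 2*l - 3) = -18*l^4 - 18*l^3 + 2*l^2 - 2*l + 12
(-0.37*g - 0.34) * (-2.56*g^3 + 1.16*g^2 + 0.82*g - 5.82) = 0.9472*g^4 + 0.4412*g^3 - 0.6978*g^2 + 1.8746*g + 1.9788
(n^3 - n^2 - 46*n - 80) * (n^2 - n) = n^5 - 2*n^4 - 45*n^3 - 34*n^2 + 80*n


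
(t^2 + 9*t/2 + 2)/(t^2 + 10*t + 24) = (t + 1/2)/(t + 6)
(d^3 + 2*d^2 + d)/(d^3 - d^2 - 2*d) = (d + 1)/(d - 2)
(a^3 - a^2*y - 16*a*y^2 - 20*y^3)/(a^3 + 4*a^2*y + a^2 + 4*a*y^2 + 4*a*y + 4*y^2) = (a - 5*y)/(a + 1)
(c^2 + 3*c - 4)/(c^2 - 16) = (c - 1)/(c - 4)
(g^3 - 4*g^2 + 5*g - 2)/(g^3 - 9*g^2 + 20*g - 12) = (g - 1)/(g - 6)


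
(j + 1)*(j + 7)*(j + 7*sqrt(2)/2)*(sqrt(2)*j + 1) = sqrt(2)*j^4 + 8*j^3 + 8*sqrt(2)*j^3 + 21*sqrt(2)*j^2/2 + 64*j^2 + 28*sqrt(2)*j + 56*j + 49*sqrt(2)/2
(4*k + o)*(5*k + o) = 20*k^2 + 9*k*o + o^2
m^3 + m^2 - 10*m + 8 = (m - 2)*(m - 1)*(m + 4)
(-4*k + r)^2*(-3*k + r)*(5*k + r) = -240*k^4 + 152*k^3*r - 15*k^2*r^2 - 6*k*r^3 + r^4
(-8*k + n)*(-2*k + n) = 16*k^2 - 10*k*n + n^2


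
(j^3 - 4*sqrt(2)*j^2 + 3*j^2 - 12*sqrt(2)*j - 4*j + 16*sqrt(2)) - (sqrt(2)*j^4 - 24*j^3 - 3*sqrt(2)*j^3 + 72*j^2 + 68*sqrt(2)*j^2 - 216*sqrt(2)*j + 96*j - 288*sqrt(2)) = -sqrt(2)*j^4 + 3*sqrt(2)*j^3 + 25*j^3 - 72*sqrt(2)*j^2 - 69*j^2 - 100*j + 204*sqrt(2)*j + 304*sqrt(2)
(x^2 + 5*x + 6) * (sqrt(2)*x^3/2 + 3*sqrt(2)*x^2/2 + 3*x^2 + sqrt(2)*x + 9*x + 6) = sqrt(2)*x^5/2 + 3*x^4 + 4*sqrt(2)*x^4 + 23*sqrt(2)*x^3/2 + 24*x^3 + 14*sqrt(2)*x^2 + 69*x^2 + 6*sqrt(2)*x + 84*x + 36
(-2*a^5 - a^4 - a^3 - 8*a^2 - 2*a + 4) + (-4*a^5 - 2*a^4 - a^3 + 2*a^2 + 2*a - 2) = -6*a^5 - 3*a^4 - 2*a^3 - 6*a^2 + 2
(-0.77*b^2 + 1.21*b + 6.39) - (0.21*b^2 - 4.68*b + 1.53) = -0.98*b^2 + 5.89*b + 4.86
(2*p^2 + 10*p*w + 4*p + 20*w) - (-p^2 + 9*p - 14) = 3*p^2 + 10*p*w - 5*p + 20*w + 14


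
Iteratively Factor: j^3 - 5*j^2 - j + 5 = (j - 1)*(j^2 - 4*j - 5) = (j - 1)*(j + 1)*(j - 5)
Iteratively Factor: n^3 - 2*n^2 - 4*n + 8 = (n - 2)*(n^2 - 4) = (n - 2)^2*(n + 2)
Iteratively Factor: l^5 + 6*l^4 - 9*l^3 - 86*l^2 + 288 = (l + 4)*(l^4 + 2*l^3 - 17*l^2 - 18*l + 72) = (l + 4)^2*(l^3 - 2*l^2 - 9*l + 18) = (l - 3)*(l + 4)^2*(l^2 + l - 6) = (l - 3)*(l + 3)*(l + 4)^2*(l - 2)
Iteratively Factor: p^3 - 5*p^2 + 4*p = (p - 1)*(p^2 - 4*p) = p*(p - 1)*(p - 4)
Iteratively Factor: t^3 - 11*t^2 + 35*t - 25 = (t - 5)*(t^2 - 6*t + 5) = (t - 5)*(t - 1)*(t - 5)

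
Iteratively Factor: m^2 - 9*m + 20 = (m - 5)*(m - 4)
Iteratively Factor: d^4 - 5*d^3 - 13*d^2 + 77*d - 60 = (d - 1)*(d^3 - 4*d^2 - 17*d + 60) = (d - 3)*(d - 1)*(d^2 - d - 20) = (d - 3)*(d - 1)*(d + 4)*(d - 5)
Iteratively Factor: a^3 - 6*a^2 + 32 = (a + 2)*(a^2 - 8*a + 16) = (a - 4)*(a + 2)*(a - 4)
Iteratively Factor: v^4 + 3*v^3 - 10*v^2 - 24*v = (v - 3)*(v^3 + 6*v^2 + 8*v) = (v - 3)*(v + 4)*(v^2 + 2*v) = v*(v - 3)*(v + 4)*(v + 2)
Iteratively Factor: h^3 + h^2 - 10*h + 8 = (h + 4)*(h^2 - 3*h + 2) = (h - 1)*(h + 4)*(h - 2)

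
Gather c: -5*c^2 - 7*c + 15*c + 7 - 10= -5*c^2 + 8*c - 3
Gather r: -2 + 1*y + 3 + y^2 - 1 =y^2 + y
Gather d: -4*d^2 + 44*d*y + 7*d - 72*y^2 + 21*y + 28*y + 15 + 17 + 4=-4*d^2 + d*(44*y + 7) - 72*y^2 + 49*y + 36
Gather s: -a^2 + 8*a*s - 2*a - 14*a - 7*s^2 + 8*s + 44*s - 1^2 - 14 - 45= -a^2 - 16*a - 7*s^2 + s*(8*a + 52) - 60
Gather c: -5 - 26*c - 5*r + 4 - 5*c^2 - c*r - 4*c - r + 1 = -5*c^2 + c*(-r - 30) - 6*r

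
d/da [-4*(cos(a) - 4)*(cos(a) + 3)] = -4*sin(a) + 4*sin(2*a)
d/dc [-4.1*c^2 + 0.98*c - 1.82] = 0.98 - 8.2*c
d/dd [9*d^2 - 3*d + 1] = 18*d - 3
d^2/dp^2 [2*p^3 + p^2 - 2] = 12*p + 2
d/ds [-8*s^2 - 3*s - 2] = -16*s - 3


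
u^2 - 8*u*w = u*(u - 8*w)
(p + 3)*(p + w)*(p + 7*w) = p^3 + 8*p^2*w + 3*p^2 + 7*p*w^2 + 24*p*w + 21*w^2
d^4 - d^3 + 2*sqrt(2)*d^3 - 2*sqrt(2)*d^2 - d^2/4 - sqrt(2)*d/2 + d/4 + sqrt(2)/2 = (d - 1)*(d - 1/2)*(d + 1/2)*(d + 2*sqrt(2))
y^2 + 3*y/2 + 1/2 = (y + 1/2)*(y + 1)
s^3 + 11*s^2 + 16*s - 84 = (s - 2)*(s + 6)*(s + 7)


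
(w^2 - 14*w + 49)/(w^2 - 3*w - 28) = (w - 7)/(w + 4)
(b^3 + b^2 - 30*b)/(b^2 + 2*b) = (b^2 + b - 30)/(b + 2)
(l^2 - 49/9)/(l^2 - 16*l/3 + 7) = (l + 7/3)/(l - 3)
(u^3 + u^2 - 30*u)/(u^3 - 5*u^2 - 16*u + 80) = u*(u + 6)/(u^2 - 16)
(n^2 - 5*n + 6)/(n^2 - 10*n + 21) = (n - 2)/(n - 7)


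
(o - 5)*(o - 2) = o^2 - 7*o + 10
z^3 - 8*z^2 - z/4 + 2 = (z - 8)*(z - 1/2)*(z + 1/2)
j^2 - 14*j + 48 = (j - 8)*(j - 6)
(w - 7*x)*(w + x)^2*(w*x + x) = w^4*x - 5*w^3*x^2 + w^3*x - 13*w^2*x^3 - 5*w^2*x^2 - 7*w*x^4 - 13*w*x^3 - 7*x^4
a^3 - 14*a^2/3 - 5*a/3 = a*(a - 5)*(a + 1/3)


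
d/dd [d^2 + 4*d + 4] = 2*d + 4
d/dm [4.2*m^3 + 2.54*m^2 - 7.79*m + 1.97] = 12.6*m^2 + 5.08*m - 7.79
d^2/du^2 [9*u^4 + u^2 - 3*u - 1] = 108*u^2 + 2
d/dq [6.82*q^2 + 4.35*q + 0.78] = 13.64*q + 4.35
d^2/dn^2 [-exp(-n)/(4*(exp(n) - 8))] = (-exp(2*n) + 6*exp(n) - 16)*exp(-n)/(exp(3*n) - 24*exp(2*n) + 192*exp(n) - 512)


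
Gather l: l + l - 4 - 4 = 2*l - 8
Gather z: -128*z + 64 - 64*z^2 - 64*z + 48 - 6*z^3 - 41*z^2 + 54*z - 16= -6*z^3 - 105*z^2 - 138*z + 96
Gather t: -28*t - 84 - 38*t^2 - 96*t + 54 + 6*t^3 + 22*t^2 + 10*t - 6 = 6*t^3 - 16*t^2 - 114*t - 36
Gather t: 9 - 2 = 7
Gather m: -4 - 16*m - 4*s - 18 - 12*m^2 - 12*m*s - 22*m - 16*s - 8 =-12*m^2 + m*(-12*s - 38) - 20*s - 30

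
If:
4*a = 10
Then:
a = 5/2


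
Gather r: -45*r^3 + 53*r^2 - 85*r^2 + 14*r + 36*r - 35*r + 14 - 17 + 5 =-45*r^3 - 32*r^2 + 15*r + 2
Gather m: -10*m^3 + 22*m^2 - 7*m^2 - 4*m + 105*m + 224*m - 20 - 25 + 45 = -10*m^3 + 15*m^2 + 325*m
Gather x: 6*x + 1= 6*x + 1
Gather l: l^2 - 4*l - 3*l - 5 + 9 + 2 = l^2 - 7*l + 6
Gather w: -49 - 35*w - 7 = -35*w - 56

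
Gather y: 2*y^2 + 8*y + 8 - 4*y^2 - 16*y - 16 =-2*y^2 - 8*y - 8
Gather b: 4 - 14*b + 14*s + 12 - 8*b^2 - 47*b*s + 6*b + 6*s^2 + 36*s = -8*b^2 + b*(-47*s - 8) + 6*s^2 + 50*s + 16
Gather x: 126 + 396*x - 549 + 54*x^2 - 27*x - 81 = 54*x^2 + 369*x - 504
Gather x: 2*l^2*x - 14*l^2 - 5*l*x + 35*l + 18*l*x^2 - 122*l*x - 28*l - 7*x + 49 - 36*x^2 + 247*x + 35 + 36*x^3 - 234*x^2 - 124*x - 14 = -14*l^2 + 7*l + 36*x^3 + x^2*(18*l - 270) + x*(2*l^2 - 127*l + 116) + 70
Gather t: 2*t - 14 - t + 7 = t - 7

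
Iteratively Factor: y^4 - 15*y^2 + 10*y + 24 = (y - 2)*(y^3 + 2*y^2 - 11*y - 12) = (y - 2)*(y + 4)*(y^2 - 2*y - 3) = (y - 3)*(y - 2)*(y + 4)*(y + 1)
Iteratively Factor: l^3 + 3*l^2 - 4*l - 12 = (l - 2)*(l^2 + 5*l + 6) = (l - 2)*(l + 2)*(l + 3)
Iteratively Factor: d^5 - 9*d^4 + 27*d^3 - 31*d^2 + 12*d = (d - 3)*(d^4 - 6*d^3 + 9*d^2 - 4*d) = d*(d - 3)*(d^3 - 6*d^2 + 9*d - 4) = d*(d - 3)*(d - 1)*(d^2 - 5*d + 4) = d*(d - 4)*(d - 3)*(d - 1)*(d - 1)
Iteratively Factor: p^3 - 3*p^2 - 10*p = (p)*(p^2 - 3*p - 10) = p*(p - 5)*(p + 2)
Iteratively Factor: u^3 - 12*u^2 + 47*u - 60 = (u - 4)*(u^2 - 8*u + 15) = (u - 5)*(u - 4)*(u - 3)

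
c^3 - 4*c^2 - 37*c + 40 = (c - 8)*(c - 1)*(c + 5)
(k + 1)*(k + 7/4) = k^2 + 11*k/4 + 7/4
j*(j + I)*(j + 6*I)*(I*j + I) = I*j^4 - 7*j^3 + I*j^3 - 7*j^2 - 6*I*j^2 - 6*I*j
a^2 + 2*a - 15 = (a - 3)*(a + 5)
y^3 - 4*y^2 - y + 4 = (y - 4)*(y - 1)*(y + 1)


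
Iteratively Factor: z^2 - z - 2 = (z + 1)*(z - 2)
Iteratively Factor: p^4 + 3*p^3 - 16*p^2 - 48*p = (p + 4)*(p^3 - p^2 - 12*p) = (p + 3)*(p + 4)*(p^2 - 4*p) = p*(p + 3)*(p + 4)*(p - 4)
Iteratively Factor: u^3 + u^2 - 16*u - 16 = (u + 4)*(u^2 - 3*u - 4) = (u - 4)*(u + 4)*(u + 1)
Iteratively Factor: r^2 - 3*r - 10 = (r + 2)*(r - 5)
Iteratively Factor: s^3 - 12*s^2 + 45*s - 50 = (s - 5)*(s^2 - 7*s + 10) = (s - 5)*(s - 2)*(s - 5)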